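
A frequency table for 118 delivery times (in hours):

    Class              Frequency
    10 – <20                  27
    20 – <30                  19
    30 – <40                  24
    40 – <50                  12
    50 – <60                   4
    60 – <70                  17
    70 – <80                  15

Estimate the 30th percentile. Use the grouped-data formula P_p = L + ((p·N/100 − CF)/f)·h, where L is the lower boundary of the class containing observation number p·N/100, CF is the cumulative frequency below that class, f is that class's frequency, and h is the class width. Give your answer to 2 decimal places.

N = 118; target position k = 30/100 · 118 = 35.4.
Cumulative frequencies: 27, 46, 70, 82, 86, 103, 118.
Observation 35.4 falls in the class 20 – <30.
L = 20, CF = 27, f = 19, h = 10.
P30 = 20 + ((35.4 − 27)/19)·10 = 20 + 4.42105 = 24.4211.

24.42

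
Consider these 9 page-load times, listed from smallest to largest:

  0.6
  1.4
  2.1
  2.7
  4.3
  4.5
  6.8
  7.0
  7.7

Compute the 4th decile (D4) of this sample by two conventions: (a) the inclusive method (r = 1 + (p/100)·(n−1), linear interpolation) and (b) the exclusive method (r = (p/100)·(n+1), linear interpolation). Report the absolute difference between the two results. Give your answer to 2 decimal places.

n = 9.
(a) r = 4.2; between ranks 4 (2.7) and 5 (4.3): 3.02.
(b) r = 4 → value at rank 4 = 2.7.
|3.02 − 2.7| = 0.32.

0.32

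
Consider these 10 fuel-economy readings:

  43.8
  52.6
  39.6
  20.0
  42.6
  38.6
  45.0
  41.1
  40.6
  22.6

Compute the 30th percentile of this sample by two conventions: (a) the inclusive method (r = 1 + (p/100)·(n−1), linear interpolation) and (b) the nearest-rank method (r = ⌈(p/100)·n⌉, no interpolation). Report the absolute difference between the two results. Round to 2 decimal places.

Sorted: 20.0, 22.6, 38.6, 39.6, 40.6, 41.1, 42.6, 43.8, 45.0, 52.6.
n = 10.
(a) r = 3.7; between ranks 3 (38.6) and 4 (39.6): 39.3.
(b) the nearest-rank method: rank 3 → 38.6.
|39.3 − 38.6| = 0.7.

0.70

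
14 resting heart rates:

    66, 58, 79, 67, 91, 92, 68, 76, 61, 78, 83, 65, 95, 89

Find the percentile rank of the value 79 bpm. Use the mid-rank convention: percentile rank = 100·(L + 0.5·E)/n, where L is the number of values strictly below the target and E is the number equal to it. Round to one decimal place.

60.7

Sorted: 58, 61, 65, 66, 67, 68, 76, 78, 79, 83, 89, 91, 92, 95.
Count below 79: L = 8; count equal: E = 1; n = 14.
Percentile rank = 100·(8 + 0.5·1)/14 = 100·8.5/14 = 60.71.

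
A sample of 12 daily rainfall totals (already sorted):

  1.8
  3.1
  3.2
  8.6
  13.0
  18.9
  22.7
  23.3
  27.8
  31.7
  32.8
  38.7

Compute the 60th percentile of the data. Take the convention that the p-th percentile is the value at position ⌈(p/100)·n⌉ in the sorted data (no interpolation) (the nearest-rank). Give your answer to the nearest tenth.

23.3

n = 12.
Position = ⌈60/100 · 12⌉ = ⌈7.2⌉ = 8.
The value at rank 8 is 23.3.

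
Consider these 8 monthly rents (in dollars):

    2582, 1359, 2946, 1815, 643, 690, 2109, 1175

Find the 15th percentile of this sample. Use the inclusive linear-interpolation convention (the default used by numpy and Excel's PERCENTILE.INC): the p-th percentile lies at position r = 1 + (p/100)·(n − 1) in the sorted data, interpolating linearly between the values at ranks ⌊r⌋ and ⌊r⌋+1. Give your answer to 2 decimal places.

714.25

Sorted: 643, 690, 1175, 1359, 1815, 2109, 2582, 2946.
n = 8.
r = 1 + (15/100)·(8 − 1) = 1 + 1.05 = 2.05.
Rank 2 is 690 and rank 3 is 1175.
Interpolate: 690 + 0.05·(1175 − 690) = 690 + 0.05·485 = 714.25.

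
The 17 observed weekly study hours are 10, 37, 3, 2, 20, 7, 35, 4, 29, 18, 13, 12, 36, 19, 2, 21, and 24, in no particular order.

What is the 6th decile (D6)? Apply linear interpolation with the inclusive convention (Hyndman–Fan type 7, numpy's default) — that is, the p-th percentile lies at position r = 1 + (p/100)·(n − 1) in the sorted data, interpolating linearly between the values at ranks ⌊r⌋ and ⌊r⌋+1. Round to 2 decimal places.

Sorted: 2, 2, 3, 4, 7, 10, 12, 13, 18, 19, 20, 21, 24, 29, 35, 36, 37.
n = 17.
r = 1 + (60/100)·(17 − 1) = 1 + 9.6 = 10.6.
Rank 10 is 19 and rank 11 is 20.
Interpolate: 19 + 0.6·(20 − 19) = 19 + 0.6·1 = 19.6.

19.60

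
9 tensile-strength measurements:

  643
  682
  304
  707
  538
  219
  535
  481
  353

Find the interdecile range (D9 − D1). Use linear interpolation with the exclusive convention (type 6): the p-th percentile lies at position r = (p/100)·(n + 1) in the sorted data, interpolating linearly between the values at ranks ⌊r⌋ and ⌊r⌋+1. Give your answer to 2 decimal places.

488.00

Sorted: 219, 304, 353, 481, 535, 538, 643, 682, 707.
n = 9.
P10: r = 1 (integer) → 219.
P90: r = 9 (integer) → 707.
Difference: 707 − 219 = 488.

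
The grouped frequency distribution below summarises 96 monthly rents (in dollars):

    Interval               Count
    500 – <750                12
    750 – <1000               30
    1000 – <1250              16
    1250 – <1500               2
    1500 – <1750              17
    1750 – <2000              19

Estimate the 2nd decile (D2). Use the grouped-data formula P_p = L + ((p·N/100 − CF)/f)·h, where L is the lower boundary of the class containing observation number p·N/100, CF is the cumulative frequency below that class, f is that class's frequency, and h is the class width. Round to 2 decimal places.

810.00

N = 96; target position k = 20/100 · 96 = 19.2.
Cumulative frequencies: 12, 42, 58, 60, 77, 96.
Observation 19.2 falls in the class 750 – <1000.
L = 750, CF = 12, f = 30, h = 250.
P20 = 750 + ((19.2 − 12)/30)·250 = 750 + 60 = 810.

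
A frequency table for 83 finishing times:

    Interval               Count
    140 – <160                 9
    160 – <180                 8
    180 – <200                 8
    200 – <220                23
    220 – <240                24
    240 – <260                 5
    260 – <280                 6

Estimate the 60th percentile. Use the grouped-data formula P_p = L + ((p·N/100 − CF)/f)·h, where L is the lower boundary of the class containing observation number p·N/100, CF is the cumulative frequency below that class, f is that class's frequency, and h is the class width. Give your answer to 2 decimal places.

N = 83; target position k = 60/100 · 83 = 49.8.
Cumulative frequencies: 9, 17, 25, 48, 72, 77, 83.
Observation 49.8 falls in the class 220 – <240.
L = 220, CF = 48, f = 24, h = 20.
P60 = 220 + ((49.8 − 48)/24)·20 = 220 + 1.5 = 221.5.

221.50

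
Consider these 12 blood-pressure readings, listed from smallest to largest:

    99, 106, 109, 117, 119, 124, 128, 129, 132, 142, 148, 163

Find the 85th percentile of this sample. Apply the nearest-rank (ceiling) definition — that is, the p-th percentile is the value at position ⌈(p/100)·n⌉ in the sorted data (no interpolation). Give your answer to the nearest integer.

148

n = 12.
Position = ⌈85/100 · 12⌉ = ⌈10.2⌉ = 11.
The value at rank 11 is 148.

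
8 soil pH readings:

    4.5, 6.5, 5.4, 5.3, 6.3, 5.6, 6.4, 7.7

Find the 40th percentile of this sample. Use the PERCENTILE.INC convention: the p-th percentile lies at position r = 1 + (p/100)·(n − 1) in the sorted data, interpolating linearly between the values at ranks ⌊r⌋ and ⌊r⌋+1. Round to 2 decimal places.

5.56

Sorted: 4.5, 5.3, 5.4, 5.6, 6.3, 6.4, 6.5, 7.7.
n = 8.
r = 1 + (40/100)·(8 − 1) = 1 + 2.8 = 3.8.
Rank 3 is 5.4 and rank 4 is 5.6.
Interpolate: 5.4 + 0.8·(5.6 − 5.4) = 5.4 + 0.8·0.2 = 5.56.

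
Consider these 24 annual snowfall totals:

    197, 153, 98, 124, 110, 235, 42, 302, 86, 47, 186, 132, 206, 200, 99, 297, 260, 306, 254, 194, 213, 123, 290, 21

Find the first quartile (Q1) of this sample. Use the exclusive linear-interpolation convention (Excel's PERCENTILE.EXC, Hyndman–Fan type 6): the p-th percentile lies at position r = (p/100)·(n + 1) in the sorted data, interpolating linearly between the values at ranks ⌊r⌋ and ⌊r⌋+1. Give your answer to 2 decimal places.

Sorted: 21, 42, 47, 86, 98, 99, 110, 123, 124, 132, 153, 186, 194, 197, 200, 206, 213, 235, 254, 260, 290, 297, 302, 306.
n = 24.
r = (25/100)·(24 + 1) = 6.25.
Rank 6 is 99 and rank 7 is 110.
Interpolate: 99 + 0.25·(110 − 99) = 99 + 0.25·11 = 101.75.

101.75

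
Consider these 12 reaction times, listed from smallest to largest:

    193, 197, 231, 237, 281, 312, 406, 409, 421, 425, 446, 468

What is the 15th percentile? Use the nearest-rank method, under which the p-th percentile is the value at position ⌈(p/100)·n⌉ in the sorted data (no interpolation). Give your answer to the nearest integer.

n = 12.
Position = ⌈15/100 · 12⌉ = ⌈1.8⌉ = 2.
The value at rank 2 is 197.

197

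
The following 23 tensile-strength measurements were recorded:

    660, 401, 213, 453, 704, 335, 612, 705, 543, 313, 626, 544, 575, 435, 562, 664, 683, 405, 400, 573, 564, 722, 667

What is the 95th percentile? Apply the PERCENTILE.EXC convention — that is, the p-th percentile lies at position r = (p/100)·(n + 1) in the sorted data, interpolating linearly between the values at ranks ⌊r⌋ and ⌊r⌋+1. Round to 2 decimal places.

Sorted: 213, 313, 335, 400, 401, 405, 435, 453, 543, 544, 562, 564, 573, 575, 612, 626, 660, 664, 667, 683, 704, 705, 722.
n = 23.
r = (95/100)·(23 + 1) = 22.8.
Rank 22 is 705 and rank 23 is 722.
Interpolate: 705 + 0.8·(722 − 705) = 705 + 0.8·17 = 718.6.

718.60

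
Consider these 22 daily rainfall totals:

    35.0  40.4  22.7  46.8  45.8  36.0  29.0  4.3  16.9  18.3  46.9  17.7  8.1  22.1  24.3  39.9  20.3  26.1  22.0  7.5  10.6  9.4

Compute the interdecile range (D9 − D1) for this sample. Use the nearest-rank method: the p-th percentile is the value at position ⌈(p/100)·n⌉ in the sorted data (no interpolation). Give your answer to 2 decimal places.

Sorted: 4.3, 7.5, 8.1, 9.4, 10.6, 16.9, 17.7, 18.3, 20.3, 22.0, 22.1, 22.7, 24.3, 26.1, 29.0, 35.0, 36.0, 39.9, 40.4, 45.8, 46.8, 46.9.
n = 22.
P10: rank ⌈10/100·22⌉ = 3 → 8.1.
P90: rank ⌈90/100·22⌉ = 20 → 45.8.
Difference: 45.8 − 8.1 = 37.7.

37.70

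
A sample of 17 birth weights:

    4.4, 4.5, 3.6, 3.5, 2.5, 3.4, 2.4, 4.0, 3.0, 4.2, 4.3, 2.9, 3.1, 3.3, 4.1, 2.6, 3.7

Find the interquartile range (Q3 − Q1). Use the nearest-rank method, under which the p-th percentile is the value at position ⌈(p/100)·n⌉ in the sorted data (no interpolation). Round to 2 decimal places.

Sorted: 2.4, 2.5, 2.6, 2.9, 3.0, 3.1, 3.3, 3.4, 3.5, 3.6, 3.7, 4.0, 4.1, 4.2, 4.3, 4.4, 4.5.
n = 17.
P25: rank ⌈25/100·17⌉ = 5 → 3.
P75: rank ⌈75/100·17⌉ = 13 → 4.1.
Difference: 4.1 − 3 = 1.1.

1.10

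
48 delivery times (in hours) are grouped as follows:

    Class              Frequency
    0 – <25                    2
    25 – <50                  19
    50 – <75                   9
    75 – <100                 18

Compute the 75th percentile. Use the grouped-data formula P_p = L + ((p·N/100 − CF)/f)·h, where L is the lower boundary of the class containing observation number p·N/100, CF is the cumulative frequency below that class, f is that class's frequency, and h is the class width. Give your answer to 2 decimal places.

N = 48; target position k = 75/100 · 48 = 36.
Cumulative frequencies: 2, 21, 30, 48.
Observation 36 falls in the class 75 – <100.
L = 75, CF = 30, f = 18, h = 25.
P75 = 75 + ((36 − 30)/18)·25 = 75 + 8.33333 = 83.3333.

83.33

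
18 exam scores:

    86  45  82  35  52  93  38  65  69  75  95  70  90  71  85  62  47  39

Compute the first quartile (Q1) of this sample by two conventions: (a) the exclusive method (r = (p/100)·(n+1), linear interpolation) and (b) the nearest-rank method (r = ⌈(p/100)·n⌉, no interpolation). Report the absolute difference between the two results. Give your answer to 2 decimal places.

Sorted: 35, 38, 39, 45, 47, 52, 62, 65, 69, 70, 71, 75, 82, 85, 86, 90, 93, 95.
n = 18.
(a) r = 4.75; between ranks 4 (45) and 5 (47): 46.5.
(b) the nearest-rank method: rank 5 → 47.
|46.5 − 47| = 0.5.

0.50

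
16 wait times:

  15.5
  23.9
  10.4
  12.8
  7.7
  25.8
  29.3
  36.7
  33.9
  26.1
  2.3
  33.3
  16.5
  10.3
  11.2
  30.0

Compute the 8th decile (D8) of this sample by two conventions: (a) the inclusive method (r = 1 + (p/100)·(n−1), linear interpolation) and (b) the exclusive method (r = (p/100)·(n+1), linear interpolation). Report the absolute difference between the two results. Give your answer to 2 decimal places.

1.98

Sorted: 2.3, 7.7, 10.3, 10.4, 11.2, 12.8, 15.5, 16.5, 23.9, 25.8, 26.1, 29.3, 30.0, 33.3, 33.9, 36.7.
n = 16.
(a) r = 13 → value at rank 13 = 30.
(b) r = 13.6; between ranks 13 (30.0) and 14 (33.3): 31.98.
|30 − 31.98| = 1.98.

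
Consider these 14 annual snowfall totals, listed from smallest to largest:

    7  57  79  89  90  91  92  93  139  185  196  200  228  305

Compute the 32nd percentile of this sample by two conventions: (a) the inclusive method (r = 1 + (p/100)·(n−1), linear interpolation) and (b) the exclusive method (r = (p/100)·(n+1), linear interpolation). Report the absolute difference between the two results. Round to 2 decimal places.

n = 14.
(a) r = 5.16; between ranks 5 (90) and 6 (91): 90.16.
(b) r = 4.8; between ranks 4 (89) and 5 (90): 89.8.
|90.16 − 89.8| = 0.36.

0.36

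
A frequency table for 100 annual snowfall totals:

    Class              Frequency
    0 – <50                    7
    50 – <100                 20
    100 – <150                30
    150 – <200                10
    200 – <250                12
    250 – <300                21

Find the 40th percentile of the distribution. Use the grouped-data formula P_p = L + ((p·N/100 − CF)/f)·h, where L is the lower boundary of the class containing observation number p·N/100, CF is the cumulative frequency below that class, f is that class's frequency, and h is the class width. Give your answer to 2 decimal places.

121.67

N = 100; target position k = 40/100 · 100 = 40.
Cumulative frequencies: 7, 27, 57, 67, 79, 100.
Observation 40 falls in the class 100 – <150.
L = 100, CF = 27, f = 30, h = 50.
P40 = 100 + ((40 − 27)/30)·50 = 100 + 21.6667 = 121.667.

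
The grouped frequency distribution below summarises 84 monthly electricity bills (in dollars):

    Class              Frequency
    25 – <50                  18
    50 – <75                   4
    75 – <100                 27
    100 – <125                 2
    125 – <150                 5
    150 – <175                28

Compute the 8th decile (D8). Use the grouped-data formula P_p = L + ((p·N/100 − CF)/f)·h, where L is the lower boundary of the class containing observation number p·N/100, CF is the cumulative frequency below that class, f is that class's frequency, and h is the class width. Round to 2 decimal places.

160.00

N = 84; target position k = 80/100 · 84 = 67.2.
Cumulative frequencies: 18, 22, 49, 51, 56, 84.
Observation 67.2 falls in the class 150 – <175.
L = 150, CF = 56, f = 28, h = 25.
P80 = 150 + ((67.2 − 56)/28)·25 = 150 + 10 = 160.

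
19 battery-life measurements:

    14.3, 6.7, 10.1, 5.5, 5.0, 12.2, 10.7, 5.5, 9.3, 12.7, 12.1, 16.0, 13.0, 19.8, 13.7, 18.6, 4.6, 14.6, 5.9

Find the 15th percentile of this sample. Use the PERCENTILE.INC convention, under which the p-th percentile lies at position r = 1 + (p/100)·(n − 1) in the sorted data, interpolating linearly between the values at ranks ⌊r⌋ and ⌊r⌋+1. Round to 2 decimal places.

5.50

Sorted: 4.6, 5.0, 5.5, 5.5, 5.9, 6.7, 9.3, 10.1, 10.7, 12.1, 12.2, 12.7, 13.0, 13.7, 14.3, 14.6, 16.0, 18.6, 19.8.
n = 19.
r = 1 + (15/100)·(19 − 1) = 1 + 2.7 = 3.7.
Rank 3 is 5.5 and rank 4 is 5.5.
Interpolate: 5.5 + 0.7·(5.5 − 5.5) = 5.5 + 0.7·0 = 5.5.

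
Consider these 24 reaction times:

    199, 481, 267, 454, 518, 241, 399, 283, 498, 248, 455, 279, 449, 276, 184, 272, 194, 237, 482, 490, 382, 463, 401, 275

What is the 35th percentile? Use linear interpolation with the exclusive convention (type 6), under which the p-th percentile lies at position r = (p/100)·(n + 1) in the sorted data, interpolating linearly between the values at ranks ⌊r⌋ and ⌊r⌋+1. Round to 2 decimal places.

274.25

Sorted: 184, 194, 199, 237, 241, 248, 267, 272, 275, 276, 279, 283, 382, 399, 401, 449, 454, 455, 463, 481, 482, 490, 498, 518.
n = 24.
r = (35/100)·(24 + 1) = 8.75.
Rank 8 is 272 and rank 9 is 275.
Interpolate: 272 + 0.75·(275 − 272) = 272 + 0.75·3 = 274.25.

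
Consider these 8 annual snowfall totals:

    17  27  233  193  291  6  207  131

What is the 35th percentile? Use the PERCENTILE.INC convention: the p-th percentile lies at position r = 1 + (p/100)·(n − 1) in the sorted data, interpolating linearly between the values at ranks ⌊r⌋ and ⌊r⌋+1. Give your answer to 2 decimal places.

Sorted: 6, 17, 27, 131, 193, 207, 233, 291.
n = 8.
r = 1 + (35/100)·(8 − 1) = 1 + 2.45 = 3.45.
Rank 3 is 27 and rank 4 is 131.
Interpolate: 27 + 0.45·(131 − 27) = 27 + 0.45·104 = 73.8.

73.80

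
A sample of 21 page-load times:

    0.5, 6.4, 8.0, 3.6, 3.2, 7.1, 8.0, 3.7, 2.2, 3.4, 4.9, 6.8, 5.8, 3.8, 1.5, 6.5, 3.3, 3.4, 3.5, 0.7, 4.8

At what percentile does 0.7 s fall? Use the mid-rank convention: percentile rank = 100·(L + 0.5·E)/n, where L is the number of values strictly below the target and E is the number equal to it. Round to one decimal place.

7.1

Sorted: 0.5, 0.7, 1.5, 2.2, 3.2, 3.3, 3.4, 3.4, 3.5, 3.6, 3.7, 3.8, 4.8, 4.9, 5.8, 6.4, 6.5, 6.8, 7.1, 8.0, 8.0.
Count below 0.7: L = 1; count equal: E = 1; n = 21.
Percentile rank = 100·(1 + 0.5·1)/21 = 100·1.5/21 = 7.143.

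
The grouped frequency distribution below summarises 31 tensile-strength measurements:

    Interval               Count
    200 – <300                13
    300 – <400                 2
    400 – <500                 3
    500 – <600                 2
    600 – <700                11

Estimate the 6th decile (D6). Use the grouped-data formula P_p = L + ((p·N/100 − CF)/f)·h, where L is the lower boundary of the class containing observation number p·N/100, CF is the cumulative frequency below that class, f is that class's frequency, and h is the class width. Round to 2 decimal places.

N = 31; target position k = 60/100 · 31 = 18.6.
Cumulative frequencies: 13, 15, 18, 20, 31.
Observation 18.6 falls in the class 500 – <600.
L = 500, CF = 18, f = 2, h = 100.
P60 = 500 + ((18.6 − 18)/2)·100 = 500 + 30 = 530.

530.00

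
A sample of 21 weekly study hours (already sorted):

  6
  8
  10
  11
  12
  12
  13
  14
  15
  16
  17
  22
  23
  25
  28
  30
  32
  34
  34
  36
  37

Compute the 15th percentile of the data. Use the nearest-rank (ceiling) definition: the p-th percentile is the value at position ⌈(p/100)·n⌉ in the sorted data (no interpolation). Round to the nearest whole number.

11

n = 21.
Position = ⌈15/100 · 21⌉ = ⌈3.15⌉ = 4.
The value at rank 4 is 11.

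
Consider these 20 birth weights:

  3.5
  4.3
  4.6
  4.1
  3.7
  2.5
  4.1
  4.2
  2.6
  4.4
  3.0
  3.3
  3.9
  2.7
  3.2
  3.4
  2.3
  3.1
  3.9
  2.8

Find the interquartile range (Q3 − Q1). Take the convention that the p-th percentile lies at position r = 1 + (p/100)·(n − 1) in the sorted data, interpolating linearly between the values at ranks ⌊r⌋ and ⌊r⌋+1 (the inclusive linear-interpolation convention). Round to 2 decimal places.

1.15

Sorted: 2.3, 2.5, 2.6, 2.7, 2.8, 3.0, 3.1, 3.2, 3.3, 3.4, 3.5, 3.7, 3.9, 3.9, 4.1, 4.1, 4.2, 4.3, 4.4, 4.6.
n = 20.
P25: r = 5.75; ranks 5–6 are 2.8, 3.0; interpolating gives 2.95.
P75: r = 15.25; ranks 15–16 are 4.1, 4.1; interpolating gives 4.1.
Difference: 4.1 − 2.95 = 1.15.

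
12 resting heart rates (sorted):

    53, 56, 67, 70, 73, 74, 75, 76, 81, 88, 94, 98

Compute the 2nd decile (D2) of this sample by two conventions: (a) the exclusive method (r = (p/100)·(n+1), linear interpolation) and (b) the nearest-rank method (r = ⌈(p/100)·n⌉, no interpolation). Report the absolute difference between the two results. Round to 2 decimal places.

4.40

n = 12.
(a) r = 2.6; between ranks 2 (56) and 3 (67): 62.6.
(b) the nearest-rank method: rank 3 → 67.
|62.6 − 67| = 4.4.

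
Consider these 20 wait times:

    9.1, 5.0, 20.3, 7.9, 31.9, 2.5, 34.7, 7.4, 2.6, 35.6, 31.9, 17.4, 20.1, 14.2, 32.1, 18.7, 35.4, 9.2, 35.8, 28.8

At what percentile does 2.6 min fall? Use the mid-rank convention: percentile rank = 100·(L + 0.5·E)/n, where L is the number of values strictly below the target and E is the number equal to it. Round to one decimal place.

7.5

Sorted: 2.5, 2.6, 5.0, 7.4, 7.9, 9.1, 9.2, 14.2, 17.4, 18.7, 20.1, 20.3, 28.8, 31.9, 31.9, 32.1, 34.7, 35.4, 35.6, 35.8.
Count below 2.6: L = 1; count equal: E = 1; n = 20.
Percentile rank = 100·(1 + 0.5·1)/20 = 100·1.5/20 = 7.5.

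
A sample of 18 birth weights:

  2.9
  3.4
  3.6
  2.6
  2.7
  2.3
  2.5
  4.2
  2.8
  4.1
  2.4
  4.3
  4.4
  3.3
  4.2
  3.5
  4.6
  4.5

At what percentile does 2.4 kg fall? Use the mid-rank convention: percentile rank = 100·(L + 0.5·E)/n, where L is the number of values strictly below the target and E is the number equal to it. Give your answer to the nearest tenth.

Sorted: 2.3, 2.4, 2.5, 2.6, 2.7, 2.8, 2.9, 3.3, 3.4, 3.5, 3.6, 4.1, 4.2, 4.2, 4.3, 4.4, 4.5, 4.6.
Count below 2.4: L = 1; count equal: E = 1; n = 18.
Percentile rank = 100·(1 + 0.5·1)/18 = 100·1.5/18 = 8.333.

8.3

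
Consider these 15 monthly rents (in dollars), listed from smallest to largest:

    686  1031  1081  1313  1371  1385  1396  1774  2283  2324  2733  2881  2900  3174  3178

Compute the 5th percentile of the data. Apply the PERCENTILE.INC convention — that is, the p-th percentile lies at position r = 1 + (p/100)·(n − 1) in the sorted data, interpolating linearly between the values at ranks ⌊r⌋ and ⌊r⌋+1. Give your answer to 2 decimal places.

927.50

n = 15.
r = 1 + (5/100)·(15 − 1) = 1 + 0.7 = 1.7.
Rank 1 is 686 and rank 2 is 1031.
Interpolate: 686 + 0.7·(1031 − 686) = 686 + 0.7·345 = 927.5.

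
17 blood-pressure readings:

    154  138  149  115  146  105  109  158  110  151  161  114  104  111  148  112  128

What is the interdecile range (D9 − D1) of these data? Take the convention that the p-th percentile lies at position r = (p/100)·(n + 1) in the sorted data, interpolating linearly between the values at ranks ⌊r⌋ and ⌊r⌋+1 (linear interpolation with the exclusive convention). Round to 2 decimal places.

Sorted: 104, 105, 109, 110, 111, 112, 114, 115, 128, 138, 146, 148, 149, 151, 154, 158, 161.
n = 17.
P10: r = 1.8; ranks 1–2 are 104, 105; interpolating gives 104.8.
P90: r = 16.2; ranks 16–17 are 158, 161; interpolating gives 158.6.
Difference: 158.6 − 104.8 = 53.8.

53.80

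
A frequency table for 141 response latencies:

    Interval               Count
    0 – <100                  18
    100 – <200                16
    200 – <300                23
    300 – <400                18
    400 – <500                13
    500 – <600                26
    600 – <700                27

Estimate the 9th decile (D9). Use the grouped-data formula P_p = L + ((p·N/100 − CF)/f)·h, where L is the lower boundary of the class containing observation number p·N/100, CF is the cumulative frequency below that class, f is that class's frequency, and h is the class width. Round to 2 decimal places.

N = 141; target position k = 90/100 · 141 = 126.9.
Cumulative frequencies: 18, 34, 57, 75, 88, 114, 141.
Observation 126.9 falls in the class 600 – <700.
L = 600, CF = 114, f = 27, h = 100.
P90 = 600 + ((126.9 − 114)/27)·100 = 600 + 47.7778 = 647.778.

647.78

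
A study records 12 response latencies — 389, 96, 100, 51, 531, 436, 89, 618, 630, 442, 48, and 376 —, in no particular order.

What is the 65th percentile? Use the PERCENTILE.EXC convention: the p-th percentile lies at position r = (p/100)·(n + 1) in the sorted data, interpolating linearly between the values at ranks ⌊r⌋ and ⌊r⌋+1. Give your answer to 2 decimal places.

438.70

Sorted: 48, 51, 89, 96, 100, 376, 389, 436, 442, 531, 618, 630.
n = 12.
r = (65/100)·(12 + 1) = 8.45.
Rank 8 is 436 and rank 9 is 442.
Interpolate: 436 + 0.45·(442 − 436) = 436 + 0.45·6 = 438.7.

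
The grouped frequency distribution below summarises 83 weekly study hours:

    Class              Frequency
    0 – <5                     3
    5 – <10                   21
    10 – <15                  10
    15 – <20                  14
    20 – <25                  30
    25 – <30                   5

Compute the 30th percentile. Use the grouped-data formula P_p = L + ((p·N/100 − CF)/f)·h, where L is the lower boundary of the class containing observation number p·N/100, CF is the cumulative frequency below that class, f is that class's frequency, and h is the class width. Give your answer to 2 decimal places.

10.45

N = 83; target position k = 30/100 · 83 = 24.9.
Cumulative frequencies: 3, 24, 34, 48, 78, 83.
Observation 24.9 falls in the class 10 – <15.
L = 10, CF = 24, f = 10, h = 5.
P30 = 10 + ((24.9 − 24)/10)·5 = 10 + 0.45 = 10.45.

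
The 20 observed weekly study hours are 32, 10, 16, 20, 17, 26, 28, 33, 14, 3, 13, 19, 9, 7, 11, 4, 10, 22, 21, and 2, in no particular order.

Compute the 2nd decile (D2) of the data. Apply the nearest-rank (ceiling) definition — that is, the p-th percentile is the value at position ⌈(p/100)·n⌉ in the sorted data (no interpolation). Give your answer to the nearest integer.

7

Sorted: 2, 3, 4, 7, 9, 10, 10, 11, 13, 14, 16, 17, 19, 20, 21, 22, 26, 28, 32, 33.
n = 20.
Position = ⌈20/100 · 20⌉ = ⌈4⌉ = 4.
The value at rank 4 is 7.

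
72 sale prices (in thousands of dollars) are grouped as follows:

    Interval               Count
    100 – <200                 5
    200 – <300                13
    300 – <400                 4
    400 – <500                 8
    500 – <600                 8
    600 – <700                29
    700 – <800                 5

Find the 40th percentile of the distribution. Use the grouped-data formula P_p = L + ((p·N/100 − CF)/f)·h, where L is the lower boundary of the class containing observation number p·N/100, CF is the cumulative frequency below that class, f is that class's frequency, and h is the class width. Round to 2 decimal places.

N = 72; target position k = 40/100 · 72 = 28.8.
Cumulative frequencies: 5, 18, 22, 30, 38, 67, 72.
Observation 28.8 falls in the class 400 – <500.
L = 400, CF = 22, f = 8, h = 100.
P40 = 400 + ((28.8 − 22)/8)·100 = 400 + 85 = 485.

485.00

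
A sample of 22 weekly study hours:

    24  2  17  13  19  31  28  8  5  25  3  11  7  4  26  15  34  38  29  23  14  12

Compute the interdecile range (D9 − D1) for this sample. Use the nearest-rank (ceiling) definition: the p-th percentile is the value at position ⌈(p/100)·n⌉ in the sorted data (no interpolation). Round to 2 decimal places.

27.00

Sorted: 2, 3, 4, 5, 7, 8, 11, 12, 13, 14, 15, 17, 19, 23, 24, 25, 26, 28, 29, 31, 34, 38.
n = 22.
P10: rank ⌈10/100·22⌉ = 3 → 4.
P90: rank ⌈90/100·22⌉ = 20 → 31.
Difference: 31 − 4 = 27.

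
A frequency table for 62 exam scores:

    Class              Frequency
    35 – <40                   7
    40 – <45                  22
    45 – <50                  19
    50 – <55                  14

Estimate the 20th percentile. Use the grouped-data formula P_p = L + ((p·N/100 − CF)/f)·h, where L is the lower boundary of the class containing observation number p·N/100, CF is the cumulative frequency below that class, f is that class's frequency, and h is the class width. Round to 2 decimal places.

N = 62; target position k = 20/100 · 62 = 12.4.
Cumulative frequencies: 7, 29, 48, 62.
Observation 12.4 falls in the class 40 – <45.
L = 40, CF = 7, f = 22, h = 5.
P20 = 40 + ((12.4 − 7)/22)·5 = 40 + 1.22727 = 41.2273.

41.23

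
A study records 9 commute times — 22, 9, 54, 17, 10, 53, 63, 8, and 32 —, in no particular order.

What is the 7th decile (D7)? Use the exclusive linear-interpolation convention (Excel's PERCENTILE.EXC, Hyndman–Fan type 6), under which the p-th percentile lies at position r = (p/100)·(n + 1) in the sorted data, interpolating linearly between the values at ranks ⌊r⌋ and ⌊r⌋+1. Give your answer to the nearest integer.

Sorted: 8, 9, 10, 17, 22, 32, 53, 54, 63.
n = 9.
r = (70/100)·(9 + 1) = 7.
r is an integer, so P70 is the value at rank 7: 53.

53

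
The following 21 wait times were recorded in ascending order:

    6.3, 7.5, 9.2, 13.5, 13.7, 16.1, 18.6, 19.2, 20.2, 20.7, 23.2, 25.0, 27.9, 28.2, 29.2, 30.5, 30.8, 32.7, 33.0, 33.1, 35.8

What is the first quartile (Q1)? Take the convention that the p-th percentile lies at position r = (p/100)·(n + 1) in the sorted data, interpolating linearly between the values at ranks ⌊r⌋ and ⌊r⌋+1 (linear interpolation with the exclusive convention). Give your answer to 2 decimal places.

n = 21.
r = (25/100)·(21 + 1) = 5.5.
Rank 5 is 13.7 and rank 6 is 16.1.
Interpolate: 13.7 + 0.5·(16.1 − 13.7) = 13.7 + 0.5·2.4 = 14.9.

14.90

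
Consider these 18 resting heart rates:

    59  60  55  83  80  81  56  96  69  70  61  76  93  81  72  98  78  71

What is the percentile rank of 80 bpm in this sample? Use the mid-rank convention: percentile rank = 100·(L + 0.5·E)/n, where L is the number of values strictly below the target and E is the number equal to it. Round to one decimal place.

63.9

Sorted: 55, 56, 59, 60, 61, 69, 70, 71, 72, 76, 78, 80, 81, 81, 83, 93, 96, 98.
Count below 80: L = 11; count equal: E = 1; n = 18.
Percentile rank = 100·(11 + 0.5·1)/18 = 100·11.5/18 = 63.89.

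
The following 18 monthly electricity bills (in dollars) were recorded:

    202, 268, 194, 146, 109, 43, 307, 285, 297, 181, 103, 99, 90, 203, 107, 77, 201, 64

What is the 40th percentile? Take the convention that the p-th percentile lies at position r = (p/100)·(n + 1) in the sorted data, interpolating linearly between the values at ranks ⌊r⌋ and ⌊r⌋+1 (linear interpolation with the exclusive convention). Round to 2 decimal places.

108.20

Sorted: 43, 64, 77, 90, 99, 103, 107, 109, 146, 181, 194, 201, 202, 203, 268, 285, 297, 307.
n = 18.
r = (40/100)·(18 + 1) = 7.6.
Rank 7 is 107 and rank 8 is 109.
Interpolate: 107 + 0.6·(109 − 107) = 107 + 0.6·2 = 108.2.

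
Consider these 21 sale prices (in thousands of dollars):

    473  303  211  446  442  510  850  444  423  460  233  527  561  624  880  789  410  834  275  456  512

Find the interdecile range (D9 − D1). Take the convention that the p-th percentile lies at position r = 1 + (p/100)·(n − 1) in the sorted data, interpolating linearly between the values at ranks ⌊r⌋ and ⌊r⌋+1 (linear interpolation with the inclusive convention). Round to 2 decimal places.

Sorted: 211, 233, 275, 303, 410, 423, 442, 444, 446, 456, 460, 473, 510, 512, 527, 561, 624, 789, 834, 850, 880.
n = 21.
P10: r = 3 (integer) → 275.
P90: r = 19 (integer) → 834.
Difference: 834 − 275 = 559.

559.00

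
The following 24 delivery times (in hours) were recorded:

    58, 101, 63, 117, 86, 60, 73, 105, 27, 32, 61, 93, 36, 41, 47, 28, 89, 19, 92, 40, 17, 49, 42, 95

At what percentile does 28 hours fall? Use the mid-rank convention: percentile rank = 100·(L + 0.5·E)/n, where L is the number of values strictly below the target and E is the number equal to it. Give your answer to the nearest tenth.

Sorted: 17, 19, 27, 28, 32, 36, 40, 41, 42, 47, 49, 58, 60, 61, 63, 73, 86, 89, 92, 93, 95, 101, 105, 117.
Count below 28: L = 3; count equal: E = 1; n = 24.
Percentile rank = 100·(3 + 0.5·1)/24 = 100·3.5/24 = 14.58.

14.6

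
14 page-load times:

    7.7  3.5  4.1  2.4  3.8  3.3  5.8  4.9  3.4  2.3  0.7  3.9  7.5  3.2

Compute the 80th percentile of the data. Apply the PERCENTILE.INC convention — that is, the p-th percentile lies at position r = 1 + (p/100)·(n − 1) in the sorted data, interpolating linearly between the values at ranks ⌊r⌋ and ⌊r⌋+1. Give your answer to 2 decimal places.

5.26

Sorted: 0.7, 2.3, 2.4, 3.2, 3.3, 3.4, 3.5, 3.8, 3.9, 4.1, 4.9, 5.8, 7.5, 7.7.
n = 14.
r = 1 + (80/100)·(14 − 1) = 1 + 10.4 = 11.4.
Rank 11 is 4.9 and rank 12 is 5.8.
Interpolate: 4.9 + 0.4·(5.8 − 4.9) = 4.9 + 0.4·0.9 = 5.26.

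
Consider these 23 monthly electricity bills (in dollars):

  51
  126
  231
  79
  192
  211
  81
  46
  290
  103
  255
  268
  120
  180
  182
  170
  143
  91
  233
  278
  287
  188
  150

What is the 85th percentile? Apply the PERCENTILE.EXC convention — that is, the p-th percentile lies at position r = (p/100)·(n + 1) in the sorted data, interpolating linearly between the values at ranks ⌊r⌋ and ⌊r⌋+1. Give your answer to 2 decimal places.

272.00

Sorted: 46, 51, 79, 81, 91, 103, 120, 126, 143, 150, 170, 180, 182, 188, 192, 211, 231, 233, 255, 268, 278, 287, 290.
n = 23.
r = (85/100)·(23 + 1) = 20.4.
Rank 20 is 268 and rank 21 is 278.
Interpolate: 268 + 0.4·(278 − 268) = 268 + 0.4·10 = 272.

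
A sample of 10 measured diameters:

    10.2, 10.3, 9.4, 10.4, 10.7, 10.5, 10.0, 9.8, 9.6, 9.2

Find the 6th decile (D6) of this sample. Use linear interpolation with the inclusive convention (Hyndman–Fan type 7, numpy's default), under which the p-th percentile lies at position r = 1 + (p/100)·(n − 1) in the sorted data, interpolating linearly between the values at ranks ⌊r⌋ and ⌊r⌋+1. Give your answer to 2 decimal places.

Sorted: 9.2, 9.4, 9.6, 9.8, 10.0, 10.2, 10.3, 10.4, 10.5, 10.7.
n = 10.
r = 1 + (60/100)·(10 − 1) = 1 + 5.4 = 6.4.
Rank 6 is 10.2 and rank 7 is 10.3.
Interpolate: 10.2 + 0.4·(10.3 − 10.2) = 10.2 + 0.4·0.1 = 10.24.

10.24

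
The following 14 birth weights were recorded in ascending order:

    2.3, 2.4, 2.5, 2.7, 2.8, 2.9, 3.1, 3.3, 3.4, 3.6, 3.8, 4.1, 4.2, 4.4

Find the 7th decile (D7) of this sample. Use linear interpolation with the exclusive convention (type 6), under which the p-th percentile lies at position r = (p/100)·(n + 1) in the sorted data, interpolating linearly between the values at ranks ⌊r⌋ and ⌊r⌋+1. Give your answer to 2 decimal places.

n = 14.
r = (70/100)·(14 + 1) = 10.5.
Rank 10 is 3.6 and rank 11 is 3.8.
Interpolate: 3.6 + 0.5·(3.8 − 3.6) = 3.6 + 0.5·0.2 = 3.7.

3.70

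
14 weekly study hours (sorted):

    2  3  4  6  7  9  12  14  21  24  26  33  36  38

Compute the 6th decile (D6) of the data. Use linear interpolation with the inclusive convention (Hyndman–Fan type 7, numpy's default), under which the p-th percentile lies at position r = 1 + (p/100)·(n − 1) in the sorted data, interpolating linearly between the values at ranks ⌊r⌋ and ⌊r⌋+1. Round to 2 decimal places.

19.60

n = 14.
r = 1 + (60/100)·(14 − 1) = 1 + 7.8 = 8.8.
Rank 8 is 14 and rank 9 is 21.
Interpolate: 14 + 0.8·(21 − 14) = 14 + 0.8·7 = 19.6.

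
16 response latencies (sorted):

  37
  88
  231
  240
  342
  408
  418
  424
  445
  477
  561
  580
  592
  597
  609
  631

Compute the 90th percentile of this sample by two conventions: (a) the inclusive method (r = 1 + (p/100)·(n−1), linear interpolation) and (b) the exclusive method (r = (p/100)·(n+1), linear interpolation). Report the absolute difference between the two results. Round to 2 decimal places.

n = 16.
(a) r = 14.5; between ranks 14 (597) and 15 (609): 603.
(b) r = 15.3; between ranks 15 (609) and 16 (631): 615.6.
|603 − 615.6| = 12.6.

12.60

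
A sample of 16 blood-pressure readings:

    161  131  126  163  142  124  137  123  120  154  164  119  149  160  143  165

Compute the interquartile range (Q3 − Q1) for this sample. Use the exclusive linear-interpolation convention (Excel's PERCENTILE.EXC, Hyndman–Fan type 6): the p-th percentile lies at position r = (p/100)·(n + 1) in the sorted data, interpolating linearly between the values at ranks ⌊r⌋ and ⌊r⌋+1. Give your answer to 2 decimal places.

Sorted: 119, 120, 123, 124, 126, 131, 137, 142, 143, 149, 154, 160, 161, 163, 164, 165.
n = 16.
P25: r = 4.25; ranks 4–5 are 124, 126; interpolating gives 124.5.
P75: r = 12.75; ranks 12–13 are 160, 161; interpolating gives 160.75.
Difference: 160.75 − 124.5 = 36.25.

36.25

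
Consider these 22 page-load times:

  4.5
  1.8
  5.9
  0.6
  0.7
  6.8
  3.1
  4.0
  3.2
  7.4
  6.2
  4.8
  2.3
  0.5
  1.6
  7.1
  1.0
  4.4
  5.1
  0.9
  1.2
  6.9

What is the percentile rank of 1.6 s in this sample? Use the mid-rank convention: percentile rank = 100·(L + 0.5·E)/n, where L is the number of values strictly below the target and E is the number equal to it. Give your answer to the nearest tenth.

29.5

Sorted: 0.5, 0.6, 0.7, 0.9, 1.0, 1.2, 1.6, 1.8, 2.3, 3.1, 3.2, 4.0, 4.4, 4.5, 4.8, 5.1, 5.9, 6.2, 6.8, 6.9, 7.1, 7.4.
Count below 1.6: L = 6; count equal: E = 1; n = 22.
Percentile rank = 100·(6 + 0.5·1)/22 = 100·6.5/22 = 29.55.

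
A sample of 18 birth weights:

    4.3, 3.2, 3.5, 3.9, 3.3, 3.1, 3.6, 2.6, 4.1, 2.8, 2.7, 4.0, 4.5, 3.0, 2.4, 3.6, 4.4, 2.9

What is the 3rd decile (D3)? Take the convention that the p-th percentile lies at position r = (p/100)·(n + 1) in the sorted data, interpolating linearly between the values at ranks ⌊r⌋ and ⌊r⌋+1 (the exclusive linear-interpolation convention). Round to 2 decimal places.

2.97

Sorted: 2.4, 2.6, 2.7, 2.8, 2.9, 3.0, 3.1, 3.2, 3.3, 3.5, 3.6, 3.6, 3.9, 4.0, 4.1, 4.3, 4.4, 4.5.
n = 18.
r = (30/100)·(18 + 1) = 5.7.
Rank 5 is 2.9 and rank 6 is 3.0.
Interpolate: 2.9 + 0.7·(3.0 − 2.9) = 2.9 + 0.7·0.1 = 2.97.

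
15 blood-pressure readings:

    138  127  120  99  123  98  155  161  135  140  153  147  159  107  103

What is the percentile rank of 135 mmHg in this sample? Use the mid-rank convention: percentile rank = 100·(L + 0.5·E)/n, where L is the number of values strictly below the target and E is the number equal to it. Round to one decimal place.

50.0

Sorted: 98, 99, 103, 107, 120, 123, 127, 135, 138, 140, 147, 153, 155, 159, 161.
Count below 135: L = 7; count equal: E = 1; n = 15.
Percentile rank = 100·(7 + 0.5·1)/15 = 100·7.5/15 = 50.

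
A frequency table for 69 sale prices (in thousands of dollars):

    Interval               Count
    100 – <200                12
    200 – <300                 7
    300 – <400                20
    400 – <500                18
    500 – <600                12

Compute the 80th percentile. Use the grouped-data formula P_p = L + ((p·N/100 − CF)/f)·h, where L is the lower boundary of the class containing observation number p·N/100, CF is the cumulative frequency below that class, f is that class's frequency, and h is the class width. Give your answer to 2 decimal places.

490.00

N = 69; target position k = 80/100 · 69 = 55.2.
Cumulative frequencies: 12, 19, 39, 57, 69.
Observation 55.2 falls in the class 400 – <500.
L = 400, CF = 39, f = 18, h = 100.
P80 = 400 + ((55.2 − 39)/18)·100 = 400 + 90 = 490.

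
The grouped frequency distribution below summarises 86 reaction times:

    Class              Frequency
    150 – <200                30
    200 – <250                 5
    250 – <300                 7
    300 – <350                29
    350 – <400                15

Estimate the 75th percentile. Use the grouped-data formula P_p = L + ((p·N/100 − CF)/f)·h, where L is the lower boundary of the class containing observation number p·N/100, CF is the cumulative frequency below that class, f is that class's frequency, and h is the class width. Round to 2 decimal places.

N = 86; target position k = 75/100 · 86 = 64.5.
Cumulative frequencies: 30, 35, 42, 71, 86.
Observation 64.5 falls in the class 300 – <350.
L = 300, CF = 42, f = 29, h = 50.
P75 = 300 + ((64.5 − 42)/29)·50 = 300 + 38.7931 = 338.793.

338.79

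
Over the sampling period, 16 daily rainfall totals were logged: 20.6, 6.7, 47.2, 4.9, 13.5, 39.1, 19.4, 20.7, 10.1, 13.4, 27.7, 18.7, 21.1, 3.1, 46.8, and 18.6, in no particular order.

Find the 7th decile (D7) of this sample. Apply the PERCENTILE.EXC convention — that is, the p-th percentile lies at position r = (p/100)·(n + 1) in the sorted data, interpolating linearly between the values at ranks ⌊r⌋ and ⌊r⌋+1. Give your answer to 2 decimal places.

Sorted: 3.1, 4.9, 6.7, 10.1, 13.4, 13.5, 18.6, 18.7, 19.4, 20.6, 20.7, 21.1, 27.7, 39.1, 46.8, 47.2.
n = 16.
r = (70/100)·(16 + 1) = 11.9.
Rank 11 is 20.7 and rank 12 is 21.1.
Interpolate: 20.7 + 0.9·(21.1 − 20.7) = 20.7 + 0.9·0.4 = 21.06.

21.06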